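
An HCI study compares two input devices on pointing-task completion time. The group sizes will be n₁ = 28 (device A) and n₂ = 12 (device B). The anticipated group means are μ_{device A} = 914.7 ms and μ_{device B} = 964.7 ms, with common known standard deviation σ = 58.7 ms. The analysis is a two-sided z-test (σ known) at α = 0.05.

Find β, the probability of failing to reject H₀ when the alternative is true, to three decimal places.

β ≈ 0.305

Standardized effect: d = |μ_{device A} − μ_{device B}| / σ = |914.7 − 964.7| / 58.7 = 0.8518
Noncentrality parameter: δ = d / √(1/n₁ + 1/n₂) = 0.8518 / √(1/28 + 1/12) = 2.4687
Critical value for a two-sided test at α = 0.05: z_{α/2} = 1.960.
Power = Φ(δ − 1.960) + Φ(−δ − 1.960) = Φ(0.509) + Φ(-4.429) = 0.6945 + 0.0000 = 0.6945.
Type II error: β = 1 − power = 1 − 0.6945 = 0.3055.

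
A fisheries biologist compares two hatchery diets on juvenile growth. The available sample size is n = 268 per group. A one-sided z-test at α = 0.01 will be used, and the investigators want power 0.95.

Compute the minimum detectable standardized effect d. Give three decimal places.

Need Φ(δ − 2.326) = 0.95, so δ = 2.326 + 1.645 = 3.971.
δ = d·√(n/2) ⇒ d = δ/√(n/2) = 3.971/√(268/2) = 0.3431.

d ≈ 0.343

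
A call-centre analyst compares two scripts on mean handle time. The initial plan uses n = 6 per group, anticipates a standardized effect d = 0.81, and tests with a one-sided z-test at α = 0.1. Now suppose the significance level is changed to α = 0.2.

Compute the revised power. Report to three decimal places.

δ = d·√(n/2) = 0.81 × √(6/2) = 1.4030 (unchanged). New critical value: z_{0.2} = 0.842.
Revised power = P(Z > 0.842 − δ) = Φ(0.561) = 0.7127.

Power ≈ 0.713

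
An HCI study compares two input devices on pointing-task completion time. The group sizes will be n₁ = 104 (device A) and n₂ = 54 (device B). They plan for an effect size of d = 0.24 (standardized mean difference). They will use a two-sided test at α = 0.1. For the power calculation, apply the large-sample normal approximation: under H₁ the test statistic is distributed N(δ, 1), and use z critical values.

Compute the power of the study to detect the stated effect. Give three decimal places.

Power ≈ 0.416

Noncentrality parameter: δ = d / √(1/n₁ + 1/n₂) = 0.24 / √(1/104 + 1/54) = 1.4309
Critical value for a two-sided test at α = 0.1: z_{α/2} = 1.645.
Power = Φ(δ − 1.645) + Φ(−δ − 1.645) = Φ(-0.214) + Φ(-3.076) = 0.4153 + 0.0011 = 0.4163.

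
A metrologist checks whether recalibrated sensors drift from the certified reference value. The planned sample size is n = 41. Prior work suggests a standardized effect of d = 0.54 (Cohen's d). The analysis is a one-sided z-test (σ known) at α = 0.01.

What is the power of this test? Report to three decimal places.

Noncentrality parameter: δ = d·√n = 0.54 × √41 = 3.4577
Critical value for a one-sided test at α = 0.01: z_α = 2.326.
Power = P(Z > 2.326 − δ) = Φ(1.131) = 0.8710.

Power ≈ 0.871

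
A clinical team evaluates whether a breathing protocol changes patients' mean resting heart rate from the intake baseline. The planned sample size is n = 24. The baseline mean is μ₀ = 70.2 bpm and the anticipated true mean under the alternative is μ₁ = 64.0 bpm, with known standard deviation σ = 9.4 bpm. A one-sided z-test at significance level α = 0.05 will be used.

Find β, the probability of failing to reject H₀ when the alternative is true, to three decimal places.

Standardized effect: d = |μ₁ − μ₀| / σ = |64.0 − 70.2| / 9.4 = 0.6596
Noncentrality parameter: δ = d·√n = 0.6596 × √24 = 3.2312
One-sided α = 0.05 → critical value z_{0.05} = 1.645.
Power = Φ(δ − 1.645) = Φ(1.586) = 0.9437.
Type II error: β = 1 − power = 1 − 0.9437 = 0.0563.

β ≈ 0.056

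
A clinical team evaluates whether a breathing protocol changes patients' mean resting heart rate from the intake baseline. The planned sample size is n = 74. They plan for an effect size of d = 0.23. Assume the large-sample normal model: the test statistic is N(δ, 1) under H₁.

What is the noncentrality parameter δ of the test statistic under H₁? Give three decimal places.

The noncentrality parameter scales effect size by the design's sample-size factor: δ = d·√n = 0.23 × √74 = 1.9785

δ ≈ 1.979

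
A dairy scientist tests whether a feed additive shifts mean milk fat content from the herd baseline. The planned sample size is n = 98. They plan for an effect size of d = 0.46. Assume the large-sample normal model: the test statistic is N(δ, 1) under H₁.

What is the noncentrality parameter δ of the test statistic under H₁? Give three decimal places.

The noncentrality parameter scales effect size by the design's sample-size factor: δ = d·√n = 0.46 × √98 = 4.5538

δ ≈ 4.554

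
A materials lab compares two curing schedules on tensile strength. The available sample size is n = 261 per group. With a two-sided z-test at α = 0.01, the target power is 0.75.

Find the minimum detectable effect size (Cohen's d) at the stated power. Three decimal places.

Required noncentrality: δ = z_{0.005} + z_{0.25} = 2.576 + 0.674 = 3.250.
(The second rejection-region term Φ(−δ − z_{α/2}) is negligible and dropped.)
δ = d·√(n/2) ⇒ d = δ/√(n/2) = 3.250/√(261/2) = 0.2845.

d ≈ 0.285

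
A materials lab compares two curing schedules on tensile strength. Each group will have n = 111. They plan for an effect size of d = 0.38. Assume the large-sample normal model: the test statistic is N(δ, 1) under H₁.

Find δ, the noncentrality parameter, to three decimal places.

The noncentrality parameter scales effect size by the design's sample-size factor: δ = d·√(n/2) = 0.38 × √(111/2) = 2.8309

δ ≈ 2.831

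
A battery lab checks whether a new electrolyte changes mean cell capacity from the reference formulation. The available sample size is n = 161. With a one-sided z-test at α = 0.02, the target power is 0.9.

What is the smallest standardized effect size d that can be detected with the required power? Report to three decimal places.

Required noncentrality: δ = z_{0.02} + z_{0.10} = 2.054 + 1.282 = 3.335.
δ = d·√n ⇒ d = δ/√n = 3.335/√161 = 0.2629.

d ≈ 0.263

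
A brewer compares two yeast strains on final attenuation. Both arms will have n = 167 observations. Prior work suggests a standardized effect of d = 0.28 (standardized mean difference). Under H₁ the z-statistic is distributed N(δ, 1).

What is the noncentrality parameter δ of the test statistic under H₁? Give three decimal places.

δ ≈ 2.559

δ = d·√(n/2) = 0.28 × √(167/2) = 2.5586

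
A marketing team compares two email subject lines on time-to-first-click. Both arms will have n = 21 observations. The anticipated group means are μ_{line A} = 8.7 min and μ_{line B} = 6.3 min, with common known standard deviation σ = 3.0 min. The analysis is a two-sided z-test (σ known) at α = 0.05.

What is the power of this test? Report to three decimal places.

Standardized effect: d = |μ_{line A} − μ_{line B}| / σ = |8.7 − 6.3| / 3.0 = 0.8000
Noncentrality parameter: δ = d·√(n/2) = 0.8000 × √(21/2) = 2.5923
Critical value for a two-sided test at α = 0.05: z_{α/2} = 1.960.
Power = Φ(δ − 1.960) + Φ(−δ − 1.960) = Φ(0.632) + Φ(-4.552) = 0.7364 + 0.0000 = 0.7364.

Power ≈ 0.736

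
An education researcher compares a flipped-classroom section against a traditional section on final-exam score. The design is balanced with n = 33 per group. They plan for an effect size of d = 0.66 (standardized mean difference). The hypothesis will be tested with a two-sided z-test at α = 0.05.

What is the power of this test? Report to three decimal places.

Noncentrality parameter: δ = d·√(n/2) = 0.66 × √(33/2) = 2.6809
Two-sided α = 0.05 → critical value z_{0.025} = 1.960.
Power = Φ(δ − 1.960) + Φ(−δ − 1.960) = Φ(0.721) + Φ(-4.641) = 0.7645 + 0.0000 = 0.7645.

Power ≈ 0.765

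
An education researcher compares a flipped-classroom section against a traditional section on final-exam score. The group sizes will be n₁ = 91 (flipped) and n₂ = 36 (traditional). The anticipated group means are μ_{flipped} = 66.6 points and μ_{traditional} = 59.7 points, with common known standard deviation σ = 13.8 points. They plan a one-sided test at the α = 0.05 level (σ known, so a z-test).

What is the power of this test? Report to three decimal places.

Power ≈ 0.814

Standardized effect: d = |μ_{flipped} − μ_{traditional}| / σ = |66.6 − 59.7| / 13.8 = 0.5000
Noncentrality parameter: δ = d / √(1/n₁ + 1/n₂) = 0.5000 / √(1/91 + 1/36) = 2.5395
One-sided α = 0.05 → critical value z_{0.05} = 1.645.
Power = Φ(δ − 1.645) = Φ(0.895) = 0.8145.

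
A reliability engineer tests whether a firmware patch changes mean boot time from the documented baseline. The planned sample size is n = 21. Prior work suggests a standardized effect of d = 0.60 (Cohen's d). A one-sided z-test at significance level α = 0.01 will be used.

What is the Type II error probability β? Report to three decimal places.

Noncentrality parameter: δ = d·√n = 0.60 × √21 = 2.7495
One-sided α = 0.01 → critical value z_{0.01} = 2.326.
Power = Φ(δ − 2.326) = Φ(0.423) = 0.6639.
Type II error: β = 1 − power = 1 − 0.6639 = 0.3361.

β ≈ 0.336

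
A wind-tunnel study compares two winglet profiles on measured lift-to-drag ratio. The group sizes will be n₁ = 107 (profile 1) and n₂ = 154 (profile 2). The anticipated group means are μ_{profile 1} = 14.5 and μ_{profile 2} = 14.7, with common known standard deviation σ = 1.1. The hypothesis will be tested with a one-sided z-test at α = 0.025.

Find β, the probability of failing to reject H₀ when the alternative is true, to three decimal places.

Standardized effect: d = |μ_{profile 1} − μ_{profile 2}| / σ = |14.5 − 14.7| / 1.1 = 0.1818
Noncentrality parameter: λ = d / √(1/n₁ + 1/n₂) = 0.1818 / √(1/107 + 1/154) = 1.4447
One-sided α = 0.025 → critical value z_{0.025} = 1.960.
Power = P(Z > 1.960 − λ) = Φ(-0.515) = 0.3032.
Type II error: β = 1 − power = 1 − 0.3032 = 0.6968.

β ≈ 0.697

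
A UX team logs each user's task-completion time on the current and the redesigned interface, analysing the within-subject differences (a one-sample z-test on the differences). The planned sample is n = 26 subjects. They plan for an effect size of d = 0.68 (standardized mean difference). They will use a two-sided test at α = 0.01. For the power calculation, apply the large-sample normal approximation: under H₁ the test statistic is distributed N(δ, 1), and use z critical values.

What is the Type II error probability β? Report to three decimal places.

β ≈ 0.186

Noncentrality parameter: δ = d·√n = 0.68 × √26 = 3.4673
Critical value for a two-sided test at α = 0.01: z_{α/2} = 2.576.
Power = Φ(δ − 2.576) + Φ(−δ − 2.576) = Φ(0.892) + Φ(-6.043) = 0.8137 + 0.0000 = 0.8137.
Type II error: β = 1 − power = 1 − 0.8137 = 0.1863.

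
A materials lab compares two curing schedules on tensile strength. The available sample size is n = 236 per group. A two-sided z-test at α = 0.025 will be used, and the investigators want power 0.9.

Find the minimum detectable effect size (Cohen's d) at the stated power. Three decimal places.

Need Φ(δ − 2.241) = 0.9, so δ = 2.241 + 1.282 = 3.523.
(Lower-tail contribution to power is negligible for δ > 0.)
δ = d·√(n/2) ⇒ d = δ/√(n/2) = 3.523/√(236/2) = 0.3243.

d ≈ 0.324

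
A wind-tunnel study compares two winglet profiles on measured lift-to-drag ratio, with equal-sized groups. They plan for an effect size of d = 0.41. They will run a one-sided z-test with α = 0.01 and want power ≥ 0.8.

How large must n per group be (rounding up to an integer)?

Set Φ(δ − 2.326) = 0.8; then δ − 2.326 = Φ⁻¹(0.8) = 0.842, giving δ = 3.168.
δ = d·√(n/2) ⇒ n = 2(δ/d)² = 2 × (3.168 / 0.41)² = 119.41.
Rounding up, n = 120 per group.

n = 120 per group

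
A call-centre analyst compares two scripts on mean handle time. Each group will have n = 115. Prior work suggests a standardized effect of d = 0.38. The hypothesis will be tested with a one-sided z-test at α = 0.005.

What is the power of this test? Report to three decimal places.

Power ≈ 0.620

Noncentrality parameter: δ = d·√(n/2) = 0.38 × √(115/2) = 2.8815
Critical value for a one-sided test at α = 0.005: z_α = 2.576.
Power = Φ(δ − 2.576) = Φ(0.306) = 0.6201.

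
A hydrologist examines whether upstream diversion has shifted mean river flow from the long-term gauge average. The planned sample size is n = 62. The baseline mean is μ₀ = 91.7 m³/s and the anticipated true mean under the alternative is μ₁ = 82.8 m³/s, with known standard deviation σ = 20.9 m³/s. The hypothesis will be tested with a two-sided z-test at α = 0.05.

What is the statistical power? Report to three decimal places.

Standardized effect: d = |μ₁ − μ₀| / σ = |82.8 − 91.7| / 20.9 = 0.4258
Noncentrality parameter: δ = d·√n = 0.4258 × √62 = 3.3530
Critical value for a two-sided test at α = 0.05: z_{α/2} = 1.960.
Power = Φ(δ − 1.960) + Φ(−δ − 1.960) = Φ(1.393) + Φ(-5.313) = 0.9182 + 0.0000 = 0.9182.

Power ≈ 0.918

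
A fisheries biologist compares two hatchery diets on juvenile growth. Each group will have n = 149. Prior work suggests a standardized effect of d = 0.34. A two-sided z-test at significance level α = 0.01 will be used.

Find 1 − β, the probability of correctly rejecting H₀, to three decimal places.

Noncentrality parameter: δ = d·√(n/2) = 0.34 × √(149/2) = 2.9347
Critical value for a two-sided test at α = 0.01: z_{α/2} = 2.576.
Power = Φ(δ − 2.576) + Φ(−δ − 2.576) = Φ(0.359) + Φ(-5.510) = 0.6401 + 0.0000 = 0.6401.

Power ≈ 0.640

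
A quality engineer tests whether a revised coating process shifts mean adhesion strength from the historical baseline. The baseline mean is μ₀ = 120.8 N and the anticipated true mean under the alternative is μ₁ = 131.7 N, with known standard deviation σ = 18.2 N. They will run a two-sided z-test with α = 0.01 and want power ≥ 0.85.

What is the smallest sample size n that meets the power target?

Standardized effect: d = |μ₁ − μ₀| / σ = |131.7 − 120.8| / 18.2 = 0.5989
Set Φ(δ − 2.576) = 0.85; then δ − 2.576 = Φ⁻¹(0.85) = 1.036, giving δ = 3.612.
(The Φ(−δ − z_{α/2}) term is vanishingly small for δ > 0 and is dropped in the standard sample-size formula.)
δ = d·√n ⇒ n = (δ/d)² = (3.612 / 0.5989)² = 36.38.
Round up to the next whole unit.

n = 37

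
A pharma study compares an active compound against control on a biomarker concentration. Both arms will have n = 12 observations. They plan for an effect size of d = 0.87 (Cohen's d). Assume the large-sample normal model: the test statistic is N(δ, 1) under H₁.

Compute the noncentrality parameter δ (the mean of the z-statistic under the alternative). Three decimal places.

δ ≈ 2.131

The noncentrality parameter scales effect size by the design's sample-size factor: δ = d·√(n/2) = 0.87 × √(12/2) = 2.1311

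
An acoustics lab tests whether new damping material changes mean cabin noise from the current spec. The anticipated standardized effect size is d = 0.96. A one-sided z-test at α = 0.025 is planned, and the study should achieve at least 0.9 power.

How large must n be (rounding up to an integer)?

For power 0.9 need Φ(δ − z_{0.025}) = 0.9, so δ = z_{0.025} + z_{0.10} = 1.960 + 1.282 = 3.242.
δ = d·√n ⇒ n = (δ/d)² = (3.242 / 0.96)² = 11.40.
Rounding up, n = 12.

n = 12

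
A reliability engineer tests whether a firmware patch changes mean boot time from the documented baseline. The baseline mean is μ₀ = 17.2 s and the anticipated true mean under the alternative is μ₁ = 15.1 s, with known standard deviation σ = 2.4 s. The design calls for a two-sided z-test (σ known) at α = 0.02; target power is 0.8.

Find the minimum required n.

n = 14

Standardized effect: d = |μ₁ − μ₀| / σ = |15.1 − 17.2| / 2.4 = 0.8750
For power 0.8 need Φ(δ − z_{0.01}) = 0.8, so δ = z_{0.01} + z_{0.20} = 2.326 + 0.842 = 3.168.
(Ignoring the negligible lower-tail rejection probability gives the usual closed-form inversion.)
δ = d·√n ⇒ n = (δ/d)² = (3.168 / 0.8750)² = 13.11.
Rounding up, n = 14.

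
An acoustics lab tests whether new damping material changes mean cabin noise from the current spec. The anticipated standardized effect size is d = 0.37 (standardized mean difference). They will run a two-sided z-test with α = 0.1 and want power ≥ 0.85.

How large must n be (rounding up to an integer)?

Set Φ(δ − 1.645) = 0.85; then δ − 1.645 = Φ⁻¹(0.85) = 1.036, giving δ = 2.681.
(The Φ(−δ − z_{α/2}) term is vanishingly small for δ > 0 and is dropped in the standard sample-size formula.)
δ = d·√n ⇒ n = (δ/d)² = (2.681 / 0.37)² = 52.51.
Rounding up, n = 53.

n = 53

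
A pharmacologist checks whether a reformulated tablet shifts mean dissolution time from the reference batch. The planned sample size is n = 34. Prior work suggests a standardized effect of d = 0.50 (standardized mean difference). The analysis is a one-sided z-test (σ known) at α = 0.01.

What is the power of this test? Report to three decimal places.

Noncentrality parameter: λ = d·√n = 0.50 × √34 = 2.9155
Critical value for a one-sided test at α = 0.01: z_α = 2.326.
Power = P(Z > 2.326 − λ) = Φ(0.589) = 0.7221.

Power ≈ 0.722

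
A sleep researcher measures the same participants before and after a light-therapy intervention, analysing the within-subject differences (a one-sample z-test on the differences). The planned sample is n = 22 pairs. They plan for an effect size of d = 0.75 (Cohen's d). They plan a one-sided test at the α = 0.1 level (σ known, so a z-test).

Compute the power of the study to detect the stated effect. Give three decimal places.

Noncentrality parameter: δ = d·√n = 0.75 × √22 = 3.5178
Critical value for a one-sided test at α = 0.1: z_α = 1.282.
Power = P(Z > 1.282 − δ) = Φ(2.236) = 0.9873.

Power ≈ 0.987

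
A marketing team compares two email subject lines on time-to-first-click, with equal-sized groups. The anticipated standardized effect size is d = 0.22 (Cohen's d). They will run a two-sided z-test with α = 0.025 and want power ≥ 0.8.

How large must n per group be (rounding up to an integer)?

For power 0.8 need Φ(δ − z_{0.0125}) = 0.8, so δ = z_{0.0125} + z_{0.20} = 2.241 + 0.842 = 3.083.
(For δ > 0 the lower-tail rejection region contributes negligibly to power, so the one-term inversion is standard.)
δ = d·√(n/2) ⇒ n = 2(δ/d)² = 2 × (3.083 / 0.22)² = 392.77.
Round up to the next whole unit.

n = 393 per group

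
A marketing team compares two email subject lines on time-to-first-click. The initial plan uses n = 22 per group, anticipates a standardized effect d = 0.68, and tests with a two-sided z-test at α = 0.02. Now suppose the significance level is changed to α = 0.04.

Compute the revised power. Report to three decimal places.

Power ≈ 0.580

δ = d·√(n/2) = 0.68 × √(22/2) = 2.2553 (unchanged). New critical value: z_{0.02} = 2.054.
Revised power = Φ(δ − 2.054) + Φ(−δ − 2.054) = Φ(0.202) + Φ(-4.309) = 0.5799 + 0.0000 = 0.5799.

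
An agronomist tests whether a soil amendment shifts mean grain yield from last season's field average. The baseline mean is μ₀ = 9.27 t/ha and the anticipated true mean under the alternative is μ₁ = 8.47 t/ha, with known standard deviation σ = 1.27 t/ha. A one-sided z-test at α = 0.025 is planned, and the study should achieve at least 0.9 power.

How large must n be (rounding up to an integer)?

n = 27

Standardized effect: d = |μ₁ − μ₀| / σ = |8.47 − 9.27| / 1.27 = 0.6299
For power 0.9 need Φ(δ − z_{0.025}) = 0.9, so δ = z_{0.025} + z_{0.10} = 1.960 + 1.282 = 3.242.
δ = d·√n ⇒ n = (δ/d)² = (3.242 / 0.6299)² = 26.48.
Rounding up, n = 27.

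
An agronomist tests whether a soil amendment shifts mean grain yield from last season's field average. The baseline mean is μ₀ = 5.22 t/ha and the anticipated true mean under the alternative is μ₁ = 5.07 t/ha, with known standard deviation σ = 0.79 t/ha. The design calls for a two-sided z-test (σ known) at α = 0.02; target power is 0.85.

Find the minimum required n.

n = 314

Standardized effect: d = |μ₁ − μ₀| / σ = |5.07 − 5.22| / 0.79 = 0.1899
Set Φ(δ − 2.326) = 0.85; then δ − 2.326 = Φ⁻¹(0.85) = 1.036, giving δ = 3.363.
(Ignoring the negligible lower-tail rejection probability gives the usual closed-form inversion.)
δ = d·√n ⇒ n = (δ/d)² = (3.363 / 0.1899)² = 313.67.
Rounding up, n = 314.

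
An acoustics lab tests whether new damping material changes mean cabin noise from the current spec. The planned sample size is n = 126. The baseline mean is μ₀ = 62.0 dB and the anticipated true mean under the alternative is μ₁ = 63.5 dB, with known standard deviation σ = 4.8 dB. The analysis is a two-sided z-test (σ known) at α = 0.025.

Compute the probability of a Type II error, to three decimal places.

Standardized effect: d = |μ₁ − μ₀| / σ = |63.5 − 62.0| / 4.8 = 0.3125
Noncentrality parameter: δ = d·√n = 0.3125 × √126 = 3.5078
Two-sided α = 0.025 → critical value z_{0.0125} = 2.241.
Power = Φ(δ − 2.241) + Φ(−δ − 2.241) = Φ(1.266) + Φ(-5.749) = 0.8973 + 0.0000 = 0.8973.
Type II error: β = 1 − power = 1 − 0.8973 = 0.1027.

β ≈ 0.103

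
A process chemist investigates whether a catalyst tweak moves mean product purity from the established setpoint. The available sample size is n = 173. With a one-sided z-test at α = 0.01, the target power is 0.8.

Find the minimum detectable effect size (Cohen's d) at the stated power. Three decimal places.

d ≈ 0.241

Need Φ(δ − 2.326) = 0.8, so δ = 2.326 + 0.842 = 3.168.
δ = d·√n ⇒ d = δ/√n = 3.168/√173 = 0.2409.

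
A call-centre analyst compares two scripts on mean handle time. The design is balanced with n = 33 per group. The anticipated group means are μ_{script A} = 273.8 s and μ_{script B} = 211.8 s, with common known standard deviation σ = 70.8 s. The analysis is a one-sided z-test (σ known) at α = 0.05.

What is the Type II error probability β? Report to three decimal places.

β ≈ 0.028

Standardized effect: d = |μ_{script A} − μ_{script B}| / σ = |273.8 − 211.8| / 70.8 = 0.8757
Noncentrality parameter: δ = d·√(n/2) = 0.8757 × √(33/2) = 3.5571
One-sided α = 0.05 → critical value z_{0.05} = 1.645.
Power = Φ(δ − 1.645) = Φ(1.912) = 0.9721.
Type II error: β = 1 − power = 1 − 0.9721 = 0.0279.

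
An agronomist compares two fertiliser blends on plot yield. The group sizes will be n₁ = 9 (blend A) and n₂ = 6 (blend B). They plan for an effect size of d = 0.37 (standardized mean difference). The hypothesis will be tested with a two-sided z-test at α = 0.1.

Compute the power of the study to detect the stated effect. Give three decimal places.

Noncentrality parameter: δ = d / √(1/n₁ + 1/n₂) = 0.37 / √(1/9 + 1/6) = 0.7020
Critical value for a two-sided test at α = 0.1: z_{α/2} = 1.645.
Power = Φ(δ − 1.645) + Φ(−δ − 1.645) = Φ(-0.943) + Φ(-2.347) = 0.1729 + 0.0095 = 0.1824.

Power ≈ 0.182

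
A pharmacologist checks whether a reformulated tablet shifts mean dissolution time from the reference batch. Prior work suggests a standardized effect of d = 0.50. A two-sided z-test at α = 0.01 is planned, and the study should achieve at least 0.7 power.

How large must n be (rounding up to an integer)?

For power 0.7 need Φ(δ − z_{0.005}) = 0.7, so δ = z_{0.005} + z_{0.30} = 2.576 + 0.524 = 3.100.
(The Φ(−δ − z_{α/2}) term is vanishingly small for δ > 0 and is dropped in the standard sample-size formula.)
δ = d·√n ⇒ n = (δ/d)² = (3.100 / 0.50)² = 38.45.
Round up to the next whole unit.

n = 39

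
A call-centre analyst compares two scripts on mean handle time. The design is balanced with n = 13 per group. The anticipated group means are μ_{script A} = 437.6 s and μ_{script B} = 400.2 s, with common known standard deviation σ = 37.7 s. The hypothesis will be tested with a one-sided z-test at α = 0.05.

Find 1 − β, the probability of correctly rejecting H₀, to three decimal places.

Standardized effect: d = |μ_{script A} − μ_{script B}| / σ = |437.6 − 400.2| / 37.7 = 0.9920
Noncentrality parameter: δ = d·√(n/2) = 0.9920 × √(13/2) = 2.5292
One-sided α = 0.05 → critical value z_{0.05} = 1.645.
Power = P(Z > 1.645 − δ) = Φ(0.884) = 0.8118.

Power ≈ 0.812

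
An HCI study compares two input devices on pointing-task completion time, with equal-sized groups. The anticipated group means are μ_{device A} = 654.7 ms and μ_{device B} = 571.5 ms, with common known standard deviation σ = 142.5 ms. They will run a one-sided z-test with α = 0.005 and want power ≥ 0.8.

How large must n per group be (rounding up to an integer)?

Standardized effect: d = |μ_{device A} − μ_{device B}| / σ = |654.7 − 571.5| / 142.5 = 0.5839
Set Φ(δ − 2.576) = 0.8; then δ − 2.576 = Φ⁻¹(0.8) = 0.842, giving δ = 3.417.
δ = d·√(n/2) ⇒ n = 2(δ/d)² = 2 × (3.417 / 0.5839)² = 68.52.
Round up to the next whole unit.

n = 69 per group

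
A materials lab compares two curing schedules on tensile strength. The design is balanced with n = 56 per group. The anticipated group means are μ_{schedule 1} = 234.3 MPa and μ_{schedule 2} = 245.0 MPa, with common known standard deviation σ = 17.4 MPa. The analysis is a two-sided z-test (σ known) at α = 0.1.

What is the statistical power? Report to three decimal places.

Power ≈ 0.946

Standardized effect: d = |μ_{schedule 1} − μ_{schedule 2}| / σ = |234.3 − 245.0| / 17.4 = 0.6149
Noncentrality parameter: δ = d·√(n/2) = 0.6149 × √(56/2) = 3.2540
Critical value for a two-sided test at α = 0.1: z_{α/2} = 1.645.
Power = Φ(δ − 1.645) + Φ(−δ − 1.645) = Φ(1.609) + Φ(-4.899) = 0.9462 + 0.0000 = 0.9462.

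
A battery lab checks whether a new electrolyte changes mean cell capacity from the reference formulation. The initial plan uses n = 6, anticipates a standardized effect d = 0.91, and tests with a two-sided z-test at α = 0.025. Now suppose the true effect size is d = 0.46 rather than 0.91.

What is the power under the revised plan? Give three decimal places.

With d = 0.46: δ = d·√n = 0.46 × √6 = 1.1268. Critical value z_{0.0125} = 2.241.
Revised power = Φ(δ − 2.241) + Φ(−δ − 2.241) = Φ(-1.115) + Φ(-3.368) = 0.1325 + 0.0004 = 0.1329.

Power ≈ 0.133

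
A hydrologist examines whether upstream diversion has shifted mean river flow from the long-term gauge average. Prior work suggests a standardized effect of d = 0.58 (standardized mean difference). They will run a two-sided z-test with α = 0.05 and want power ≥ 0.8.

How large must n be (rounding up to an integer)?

n = 24

Set Φ(δ − 1.960) = 0.8; then δ − 1.960 = Φ⁻¹(0.8) = 0.842, giving δ = 2.802.
(The Φ(−δ − z_{α/2}) term is vanishingly small for δ > 0 and is dropped in the standard sample-size formula.)
δ = d·√n ⇒ n = (δ/d)² = (2.802 / 0.58)² = 23.33.
Round up to the next whole unit.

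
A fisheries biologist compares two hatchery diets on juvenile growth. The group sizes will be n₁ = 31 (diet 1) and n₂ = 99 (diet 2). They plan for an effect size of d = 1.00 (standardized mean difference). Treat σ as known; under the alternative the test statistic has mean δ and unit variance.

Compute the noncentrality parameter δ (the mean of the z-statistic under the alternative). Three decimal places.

The noncentrality parameter scales effect size by the design's sample-size factor: δ = d / √(1/n₁ + 1/n₂) = 1.00 / √(1/31 + 1/99) = 4.8588

δ ≈ 4.859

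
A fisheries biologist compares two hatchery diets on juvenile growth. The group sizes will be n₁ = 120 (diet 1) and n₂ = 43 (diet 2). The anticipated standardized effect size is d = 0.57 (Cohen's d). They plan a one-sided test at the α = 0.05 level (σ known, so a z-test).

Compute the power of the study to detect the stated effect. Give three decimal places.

Power ≈ 0.941

Noncentrality parameter: λ = d / √(1/n₁ + 1/n₂) = 0.57 / √(1/120 + 1/43) = 3.2071
One-sided α = 0.05 → critical value z_{0.05} = 1.645.
Power = P(Z > 1.645 − λ) = Φ(1.562) = 0.9409.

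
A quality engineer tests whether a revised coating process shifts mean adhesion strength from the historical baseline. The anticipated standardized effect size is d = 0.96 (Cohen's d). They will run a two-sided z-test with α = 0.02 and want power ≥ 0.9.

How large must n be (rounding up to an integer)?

n = 15

For power 0.9 need Φ(δ − z_{0.01}) = 0.9, so δ = z_{0.01} + z_{0.10} = 2.326 + 1.282 = 3.608.
(For δ > 0 the lower-tail rejection region contributes negligibly to power, so the one-term inversion is standard.)
δ = d·√n ⇒ n = (δ/d)² = (3.608 / 0.96)² = 14.12.
Round up to the next whole unit.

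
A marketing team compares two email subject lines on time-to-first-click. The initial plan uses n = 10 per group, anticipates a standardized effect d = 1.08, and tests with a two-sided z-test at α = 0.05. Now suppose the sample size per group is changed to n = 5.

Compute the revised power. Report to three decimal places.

Power ≈ 0.401

With n = 5 per group: δ = d·√(n/2) = 1.08 × √(5/2) = 1.7076. Critical value z_{0.025} = 1.960.
Revised power = Φ(δ − 1.960) + Φ(−δ − 1.960) = Φ(-0.252) + Φ(-3.668) = 0.4004 + 0.0001 = 0.4005.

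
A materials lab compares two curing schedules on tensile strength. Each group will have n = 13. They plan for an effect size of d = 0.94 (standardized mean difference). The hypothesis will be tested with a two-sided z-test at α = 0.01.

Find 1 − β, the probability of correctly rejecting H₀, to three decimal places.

Noncentrality parameter: δ = d·√(n/2) = 0.94 × √(13/2) = 2.3965
Two-sided α = 0.01 → critical value z_{0.005} = 2.576.
Power = Φ(δ − 2.576) + Φ(−δ − 2.576) = Φ(-0.179) + Φ(-4.972) = 0.4289 + 0.0000 = 0.4289.

Power ≈ 0.429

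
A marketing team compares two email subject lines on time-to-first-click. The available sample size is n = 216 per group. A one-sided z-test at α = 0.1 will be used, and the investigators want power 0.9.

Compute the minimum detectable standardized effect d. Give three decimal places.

Required noncentrality: δ = z_{0.1} + z_{0.10} = 1.282 + 1.282 = 2.563.
δ = d·√(n/2) ⇒ d = δ/√(n/2) = 2.563/√(216/2) = 0.2466.

d ≈ 0.247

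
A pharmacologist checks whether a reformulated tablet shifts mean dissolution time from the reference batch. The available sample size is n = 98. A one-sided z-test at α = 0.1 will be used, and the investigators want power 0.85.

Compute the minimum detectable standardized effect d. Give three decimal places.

Need Φ(δ − 1.282) = 0.85, so δ = 1.282 + 1.036 = 2.318.
δ = d·√n ⇒ d = δ/√n = 2.318/√98 = 0.2342.

d ≈ 0.234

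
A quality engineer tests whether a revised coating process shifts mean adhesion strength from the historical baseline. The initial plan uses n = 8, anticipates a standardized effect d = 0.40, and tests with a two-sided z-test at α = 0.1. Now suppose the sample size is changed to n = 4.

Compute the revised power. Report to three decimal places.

With n = 4: δ = d·√n = 0.40 × √4 = 0.8000. Critical value z_{0.05} = 1.645.
Revised power = Φ(δ − 1.645) + Φ(−δ − 1.645) = Φ(-0.845) + Φ(-2.445) = 0.1991 + 0.0072 = 0.2063.

Power ≈ 0.206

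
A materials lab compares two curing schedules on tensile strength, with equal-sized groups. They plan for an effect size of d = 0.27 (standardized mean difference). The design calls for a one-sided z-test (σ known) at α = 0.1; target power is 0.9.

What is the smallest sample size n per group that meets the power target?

For power 0.9 need Φ(δ − z_{0.1}) = 0.9, so δ = z_{0.1} + z_{0.10} = 1.282 + 1.282 = 2.563.
δ = d·√(n/2) ⇒ n = 2(δ/d)² = 2 × (2.563 / 0.27)² = 180.23.
Round up to the next whole unit.

n = 181 per group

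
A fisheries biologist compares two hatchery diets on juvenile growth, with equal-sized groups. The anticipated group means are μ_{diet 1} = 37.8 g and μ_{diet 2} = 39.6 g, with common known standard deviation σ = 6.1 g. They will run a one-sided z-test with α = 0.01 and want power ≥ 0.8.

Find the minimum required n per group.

n = 231 per group

Standardized effect: d = |μ_{diet 1} − μ_{diet 2}| / σ = |37.8 − 39.6| / 6.1 = 0.2951
Set Φ(δ − 2.326) = 0.8; then δ − 2.326 = Φ⁻¹(0.8) = 0.842, giving δ = 3.168.
δ = d·√(n/2) ⇒ n = 2(δ/d)² = 2 × (3.168 / 0.2951)² = 230.52.
Round up to the next whole unit.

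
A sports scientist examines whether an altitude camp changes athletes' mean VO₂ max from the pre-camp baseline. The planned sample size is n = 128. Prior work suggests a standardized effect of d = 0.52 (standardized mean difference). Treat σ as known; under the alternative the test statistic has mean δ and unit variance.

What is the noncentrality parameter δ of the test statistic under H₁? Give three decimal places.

δ ≈ 5.883

The noncentrality parameter scales effect size by the design's sample-size factor: δ = d·√n = 0.52 × √128 = 5.8831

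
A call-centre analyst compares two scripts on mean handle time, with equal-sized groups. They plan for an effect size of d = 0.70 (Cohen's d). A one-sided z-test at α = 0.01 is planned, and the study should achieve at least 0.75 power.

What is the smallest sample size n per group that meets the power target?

For power 0.75 need Φ(δ − z_{0.01}) = 0.75, so δ = z_{0.01} + z_{0.25} = 2.326 + 0.674 = 3.001.
δ = d·√(n/2) ⇒ n = 2(δ/d)² = 2 × (3.001 / 0.70)² = 36.76.
Round up to the next whole unit.

n = 37 per group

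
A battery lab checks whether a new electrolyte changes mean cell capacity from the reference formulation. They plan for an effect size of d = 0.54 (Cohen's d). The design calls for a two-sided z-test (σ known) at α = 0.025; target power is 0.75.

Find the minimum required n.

Set Φ(δ − 2.241) = 0.75; then δ − 2.241 = Φ⁻¹(0.75) = 0.674, giving δ = 2.916.
(For δ > 0 the lower-tail rejection region contributes negligibly to power, so the one-term inversion is standard.)
δ = d·√n ⇒ n = (δ/d)² = (2.916 / 0.54)² = 29.16.
Round up to the next whole unit.

n = 30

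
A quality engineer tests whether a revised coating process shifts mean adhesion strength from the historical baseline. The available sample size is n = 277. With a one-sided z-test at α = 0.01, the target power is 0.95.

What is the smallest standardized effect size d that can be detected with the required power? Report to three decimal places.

Need Φ(δ − 2.326) = 0.95, so δ = 2.326 + 1.645 = 3.971.
δ = d·√n ⇒ d = δ/√n = 3.971/√277 = 0.2386.

d ≈ 0.239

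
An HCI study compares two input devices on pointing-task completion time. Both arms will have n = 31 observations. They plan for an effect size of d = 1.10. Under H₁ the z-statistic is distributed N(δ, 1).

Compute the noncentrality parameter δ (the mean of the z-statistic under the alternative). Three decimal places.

δ ≈ 4.331

The noncentrality parameter scales effect size by the design's sample-size factor: δ = d·√(n/2) = 1.10 × √(31/2) = 4.3307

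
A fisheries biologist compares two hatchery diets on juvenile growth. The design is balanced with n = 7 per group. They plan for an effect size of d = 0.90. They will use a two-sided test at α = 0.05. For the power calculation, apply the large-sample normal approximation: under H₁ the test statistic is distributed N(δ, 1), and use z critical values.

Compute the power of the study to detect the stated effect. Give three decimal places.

Noncentrality parameter: λ = d·√(n/2) = 0.90 × √(7/2) = 1.6837
Two-sided α = 0.05 → critical value z_{0.025} = 1.960.
Power = Φ(λ − 1.960) + Φ(−λ − 1.960) = Φ(-0.276) + Φ(-3.644) = 0.3912 + 0.0001 = 0.3913.

Power ≈ 0.391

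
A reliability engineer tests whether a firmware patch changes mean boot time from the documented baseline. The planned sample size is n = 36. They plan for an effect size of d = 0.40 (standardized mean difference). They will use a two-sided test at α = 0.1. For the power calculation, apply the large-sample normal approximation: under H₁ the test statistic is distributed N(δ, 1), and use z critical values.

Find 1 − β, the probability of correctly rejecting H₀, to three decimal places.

Noncentrality parameter: δ = d·√n = 0.40 × √36 = 2.4000
Critical value for a two-sided test at α = 0.1: z_{α/2} = 1.645.
Power = Φ(δ − 1.645) + Φ(−δ − 1.645) = Φ(0.755) + Φ(-4.045) = 0.7749 + 0.0000 = 0.7749.

Power ≈ 0.775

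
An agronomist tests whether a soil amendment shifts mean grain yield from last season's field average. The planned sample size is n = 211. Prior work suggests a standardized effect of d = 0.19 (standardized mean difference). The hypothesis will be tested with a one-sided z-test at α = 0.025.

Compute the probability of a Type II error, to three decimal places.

β ≈ 0.212

Noncentrality parameter: λ = d·√n = 0.19 × √211 = 2.7599
One-sided α = 0.025 → critical value z_{0.025} = 1.960.
Power = P(Z > 1.960 − λ) = Φ(0.800) = 0.7881.
Type II error: β = 1 − power = 1 − 0.7881 = 0.2119.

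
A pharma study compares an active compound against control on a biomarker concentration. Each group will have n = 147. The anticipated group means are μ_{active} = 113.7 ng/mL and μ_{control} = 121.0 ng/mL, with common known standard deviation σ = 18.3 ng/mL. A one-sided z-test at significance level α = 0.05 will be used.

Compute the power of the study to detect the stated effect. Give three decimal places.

Power ≈ 0.962

Standardized effect: d = |μ_{active} − μ_{control}| / σ = |113.7 − 121.0| / 18.3 = 0.3989
Noncentrality parameter: δ = d·√(n/2) = 0.3989 × √(147/2) = 3.4199
One-sided α = 0.05 → critical value z_{0.05} = 1.645.
Power = P(Z > 1.645 − δ) = Φ(1.775) = 0.9621.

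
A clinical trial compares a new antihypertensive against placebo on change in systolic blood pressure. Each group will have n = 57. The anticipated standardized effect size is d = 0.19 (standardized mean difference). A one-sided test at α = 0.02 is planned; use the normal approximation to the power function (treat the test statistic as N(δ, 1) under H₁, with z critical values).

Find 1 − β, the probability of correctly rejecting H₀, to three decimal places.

Power ≈ 0.149

Noncentrality parameter: δ = d·√(n/2) = 0.19 × √(57/2) = 1.0143
Critical value for a one-sided test at α = 0.02: z_α = 2.054.
Power = P(Z > 2.054 − δ) = Φ(-1.039) = 0.1493.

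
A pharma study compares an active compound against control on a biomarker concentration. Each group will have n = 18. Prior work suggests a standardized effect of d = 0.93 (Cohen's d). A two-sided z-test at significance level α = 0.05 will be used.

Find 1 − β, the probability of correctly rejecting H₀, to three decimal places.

Power ≈ 0.797

Noncentrality parameter: δ = d·√(n/2) = 0.93 × √(18/2) = 2.7900
Critical value for a two-sided test at α = 0.05: z_{α/2} = 1.960.
Power = Φ(δ − 1.960) + Φ(−δ − 1.960) = Φ(0.830) + Φ(-4.750) = 0.7967 + 0.0000 = 0.7967.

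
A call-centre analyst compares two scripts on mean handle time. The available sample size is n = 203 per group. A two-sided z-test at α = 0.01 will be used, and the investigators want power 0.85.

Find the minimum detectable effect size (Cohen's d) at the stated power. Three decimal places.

Need Φ(δ − 2.576) = 0.85, so δ = 2.576 + 1.036 = 3.612.
(The second rejection-region term Φ(−δ − z_{α/2}) is negligible and dropped.)
δ = d·√(n/2) ⇒ d = δ/√(n/2) = 3.612/√(203/2) = 0.3585.

d ≈ 0.359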